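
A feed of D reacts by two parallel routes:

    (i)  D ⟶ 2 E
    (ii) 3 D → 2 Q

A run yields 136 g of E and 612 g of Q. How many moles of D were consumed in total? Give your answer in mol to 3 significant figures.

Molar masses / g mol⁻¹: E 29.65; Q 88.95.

12.6 mol

n(E) = 136 / 29.65 = 4.587 mol
n(Q) = 612 / 88.95 = 6.880 mol
n(D) via (i) = (1/2)×4.587 = 2.294 mol
n(D) via (ii) = (3/2)×6.880 = 10.32 mol
total n(D) = 2.294 + 10.32 = 12.61 mol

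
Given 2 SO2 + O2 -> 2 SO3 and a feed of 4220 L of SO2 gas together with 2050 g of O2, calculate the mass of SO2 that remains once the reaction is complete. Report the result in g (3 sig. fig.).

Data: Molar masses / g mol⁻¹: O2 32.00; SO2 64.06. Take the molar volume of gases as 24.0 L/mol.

3060 g

n(SO2) = 4220 / 24.0 = 175.8 mol
n(O2) = 2050 / 32.00 = 64.06 mol
n/ν for SO2 = 175.8/2 = 87.90
n/ν for O2 = 64.06/1 = 64.06
Smallest n/ν is O2 → limiting reagent.
SO2 consumed = (2/1) × 64.06 = 128.1 mol
SO2 remaining = 175.8 − 128.1 = 47.70 mol
mass = 47.70 × 64.06 = 3056 g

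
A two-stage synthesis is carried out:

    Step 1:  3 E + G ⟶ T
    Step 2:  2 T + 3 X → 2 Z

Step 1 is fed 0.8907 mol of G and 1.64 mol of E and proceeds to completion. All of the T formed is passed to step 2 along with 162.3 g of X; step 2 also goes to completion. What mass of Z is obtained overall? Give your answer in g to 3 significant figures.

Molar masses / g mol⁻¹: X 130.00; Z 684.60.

374 g

Step 1:
n(G) = 0.8907 mol
n(E) = 1.640 mol
n/ν → G: 0.8907, E: 0.5467; E is limiting.
n(T) produced = (1/3) × 1.640 = 0.5467 mol
Step 2:
n(T) available = 0.5467 mol
n(X) = 162.3 / 130.00 = 1.248 mol
n/ν → T: 0.2734, X: 0.4160; T is limiting.
n(Z) = (2/2) × 0.5467 = 0.5467 mol
mass = 0.5467 × 684.60 = 374.3 g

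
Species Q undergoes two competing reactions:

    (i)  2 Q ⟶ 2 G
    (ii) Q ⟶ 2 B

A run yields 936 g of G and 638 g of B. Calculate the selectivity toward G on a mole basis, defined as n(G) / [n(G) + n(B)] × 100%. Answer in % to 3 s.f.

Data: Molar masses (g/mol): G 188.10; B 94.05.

42.3 %

n(G) = 936 / 188.10 = 4.976 mol
n(B) = 638 / 94.05 = 6.784 mol
selectivity = 4.976/(4.976+6.784) × 100 = 42.31 %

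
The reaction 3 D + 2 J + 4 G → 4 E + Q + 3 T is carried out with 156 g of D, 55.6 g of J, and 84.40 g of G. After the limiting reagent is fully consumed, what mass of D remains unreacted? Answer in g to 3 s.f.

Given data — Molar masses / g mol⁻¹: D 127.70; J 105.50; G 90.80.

67.0 g

n(D) = 156.0 / 127.70 = 1.222 mol
n(J) = 55.60 / 105.50 = 0.5270 mol
n(G) = 84.40 / 90.80 = 0.9295 mol
n/ν for D = 1.222/3 = 0.4073
n/ν for J = 0.5270/2 = 0.2635
n/ν for G = 0.9295/4 = 0.2324
Smallest n/ν is G → limiting reagent.
D consumed = (3/4) × 0.9295 = 0.6971 mol
D remaining = 1.222 − 0.6971 = 0.5249 mol
mass = 0.5249 × 127.70 = 67.03 g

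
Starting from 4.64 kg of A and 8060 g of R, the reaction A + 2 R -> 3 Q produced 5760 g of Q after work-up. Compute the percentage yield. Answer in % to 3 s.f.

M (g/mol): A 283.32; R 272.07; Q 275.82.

n(A) = 4.640×1000 / 283.32 = 16.38 mol
n(R) = 8060 / 272.07 = 29.62 mol
n/ν for A = 16.38/1 = 16.38
n/ν for R = 29.62/2 = 14.81
Smallest n/ν is R → limiting reagent.
theoretical n(Q) = (3/2) × 29.62 = 44.43 mol → 12250 g
% yield = 5760 / 12250 × 100 = 47.02 %

47.0 %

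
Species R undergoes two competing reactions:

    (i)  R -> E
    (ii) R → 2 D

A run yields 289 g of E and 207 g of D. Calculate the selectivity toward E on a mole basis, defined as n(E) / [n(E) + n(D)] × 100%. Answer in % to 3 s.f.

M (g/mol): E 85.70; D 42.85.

n(E) = 289 / 85.70 = 3.372 mol
n(D) = 207 / 42.85 = 4.831 mol
selectivity = 3.372/(3.372+4.831) × 100 = 41.11 %

41.1 %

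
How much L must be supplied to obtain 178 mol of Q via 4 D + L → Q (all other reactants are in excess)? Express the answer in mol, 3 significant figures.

n(Q) = 178.0 mol
n(L) = (1/1) × 178.0 = 178.0 mol

178 mol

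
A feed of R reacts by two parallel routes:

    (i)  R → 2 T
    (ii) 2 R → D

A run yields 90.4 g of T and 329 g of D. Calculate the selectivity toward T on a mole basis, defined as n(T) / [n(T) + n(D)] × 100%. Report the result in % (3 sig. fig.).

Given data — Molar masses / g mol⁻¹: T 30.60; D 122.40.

52.4 %

n(T) = 90.4 / 30.60 = 2.954 mol
n(D) = 329 / 122.40 = 2.688 mol
selectivity = 2.954/(2.954+2.688) × 100 = 52.36 %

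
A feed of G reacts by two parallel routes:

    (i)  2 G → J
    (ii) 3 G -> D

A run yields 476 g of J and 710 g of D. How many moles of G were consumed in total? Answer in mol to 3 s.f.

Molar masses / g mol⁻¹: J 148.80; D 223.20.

15.9 mol

n(J) = 476 / 148.80 = 3.199 mol
n(D) = 710 / 223.20 = 3.181 mol
n(G) via (i) = (2/1)×3.199 = 6.398 mol
n(G) via (ii) = (3/1)×3.181 = 9.543 mol
total n(G) = 6.398 + 9.543 = 15.94 mol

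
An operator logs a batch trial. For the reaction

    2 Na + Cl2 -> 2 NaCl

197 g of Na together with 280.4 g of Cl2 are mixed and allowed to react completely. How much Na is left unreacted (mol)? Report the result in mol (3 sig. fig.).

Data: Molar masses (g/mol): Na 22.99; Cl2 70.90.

n(Na) = 197.0 / 22.99 = 8.569 mol
n(Cl2) = 280.4 / 70.90 = 3.955 mol
n/ν for Na = 8.569/2 = 4.285
n/ν for Cl2 = 3.955/1 = 3.955
Smallest n/ν is Cl2 → limiting reagent.
Na consumed = (2/1) × 3.955 = 7.910 mol
Na remaining = 8.569 − 7.910 = 0.6590 mol

0.659 mol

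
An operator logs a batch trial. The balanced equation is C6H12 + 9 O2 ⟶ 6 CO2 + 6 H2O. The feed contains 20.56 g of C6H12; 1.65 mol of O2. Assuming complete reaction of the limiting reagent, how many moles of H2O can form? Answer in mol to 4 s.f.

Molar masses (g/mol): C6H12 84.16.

n(C6H12) = 20.56 / 84.16 = 0.2443 mol
n(O2) = 1.650 mol
n/ν → C6H12: 0.2443, O2: 0.1833; O2 is limiting.
n(H2O) = (6/9) × 1.650 = 1.100 mol

1.100 mol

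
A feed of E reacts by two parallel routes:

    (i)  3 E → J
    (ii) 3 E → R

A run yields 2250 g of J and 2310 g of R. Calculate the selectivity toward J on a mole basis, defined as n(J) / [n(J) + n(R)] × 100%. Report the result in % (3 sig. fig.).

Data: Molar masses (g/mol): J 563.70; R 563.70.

49.3 %

n(J) = 2250 / 563.70 = 3.991 mol
n(R) = 2310 / 563.70 = 4.098 mol
selectivity = 3.991/(3.991+4.098) × 100 = 49.34 %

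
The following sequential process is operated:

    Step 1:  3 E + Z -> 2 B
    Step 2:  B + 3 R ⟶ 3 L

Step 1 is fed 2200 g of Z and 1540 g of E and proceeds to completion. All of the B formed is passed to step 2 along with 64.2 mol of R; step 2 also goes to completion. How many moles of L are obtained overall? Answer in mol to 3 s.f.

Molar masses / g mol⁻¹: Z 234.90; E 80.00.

38.5 mol

Step 1:
n(Z) = 2200 / 234.90 = 9.366 mol
n(E) = 1540 / 80.00 = 19.25 mol
n/ν → Z: 9.366, E: 6.417; E is limiting.
n(B) produced = (2/3) × 19.25 = 12.83 mol
Step 2:
n(B) available = 12.83 mol
n(R) = 64.20 mol
n/ν → B: 12.83, R: 21.40; B is limiting.
n(L) = (3/1) × 12.83 = 38.49 mol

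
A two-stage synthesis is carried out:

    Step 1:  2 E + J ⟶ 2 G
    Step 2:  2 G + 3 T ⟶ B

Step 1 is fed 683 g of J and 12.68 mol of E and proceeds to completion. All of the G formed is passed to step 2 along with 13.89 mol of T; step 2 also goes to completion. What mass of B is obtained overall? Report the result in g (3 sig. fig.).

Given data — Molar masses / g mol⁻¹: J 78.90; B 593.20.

Step 1:
n(J) = 683.0 / 78.90 = 8.657 mol
n(E) = 12.68 mol
n/ν for J = 8.657/1 = 8.657
n/ν for E = 12.68/2 = 6.340
Smallest n/ν is E → limiting reagent.
n(G) produced = (2/2) × 12.68 = 12.68 mol
Step 2:
n(G) available = 12.68 mol
n(T) = 13.89 mol
n/ν for G = 12.68/2 = 6.340
n/ν for T = 13.89/3 = 4.630
Smallest n/ν is T → limiting reagent.
n(B) = (1/3) × 13.89 = 4.630 mol
mass = 4.630 × 593.20 = 2747 g

2750 g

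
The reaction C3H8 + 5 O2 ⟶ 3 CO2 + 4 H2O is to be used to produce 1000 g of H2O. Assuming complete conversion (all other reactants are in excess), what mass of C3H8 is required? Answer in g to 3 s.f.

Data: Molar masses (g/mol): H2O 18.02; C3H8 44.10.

n(H2O) = 1000 / 18.02 = 55.49 mol
n(C3H8) = (1/4) × 55.49 = 13.87 mol
mass = 13.87 × 44.10 = 611.7 g

612 g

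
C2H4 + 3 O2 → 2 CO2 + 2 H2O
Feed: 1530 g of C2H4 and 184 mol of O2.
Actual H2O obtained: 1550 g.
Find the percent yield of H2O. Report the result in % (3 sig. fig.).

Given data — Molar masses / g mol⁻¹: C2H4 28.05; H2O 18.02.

78.8 %

n(C2H4) = 1530 / 28.05 = 54.55 mol
n(O2) = 184.0 mol
n/ν for C2H4 = 54.55/1 = 54.55
n/ν for O2 = 184.0/3 = 61.33
Smallest n/ν is C2H4 → limiting reagent.
theoretical n(H2O) = (2/1) × 54.55 = 109.1 mol → 1966 g
% yield = 1550 / 1966 × 100 = 78.84 %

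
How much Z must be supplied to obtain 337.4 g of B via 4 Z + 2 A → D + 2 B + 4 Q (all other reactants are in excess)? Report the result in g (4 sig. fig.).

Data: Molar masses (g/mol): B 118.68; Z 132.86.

n(B) = 337.4 / 118.68 = 2.843 mol
n(Z) = (4/2) × 2.843 = 5.686 mol
mass = 5.686 × 132.86 = 755.4 g

755.4 g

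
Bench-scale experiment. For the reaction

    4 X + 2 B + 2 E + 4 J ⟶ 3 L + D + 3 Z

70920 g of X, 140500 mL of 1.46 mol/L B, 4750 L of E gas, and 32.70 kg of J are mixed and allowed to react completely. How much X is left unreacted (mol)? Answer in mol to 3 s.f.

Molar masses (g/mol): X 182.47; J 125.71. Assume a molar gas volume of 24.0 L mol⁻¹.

129 mol

n(X) = 70920 / 182.47 = 388.7 mol
n(B) = 1.46 × 140500/1000 = 205.1 mol
n(E) = 4750 / 24.0 = 197.9 mol
n(J) = 32.70×1000 / 125.71 = 260.1 mol
n/ν → X: 97.18, B: 102.6, E: 98.95, J: 65.03; J is limiting.
X consumed = (4/4) × 260.1 = 260.1 mol
X remaining = 388.7 − 260.1 = 128.6 mol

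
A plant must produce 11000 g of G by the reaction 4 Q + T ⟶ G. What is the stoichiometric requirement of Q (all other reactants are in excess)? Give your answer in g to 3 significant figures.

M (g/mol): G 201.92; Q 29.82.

n(G) = 11000 / 201.92 = 54.48 mol
n(Q) = (4/1) × 54.48 = 217.9 mol
mass = 217.9 × 29.82 = 6498 g

6500 g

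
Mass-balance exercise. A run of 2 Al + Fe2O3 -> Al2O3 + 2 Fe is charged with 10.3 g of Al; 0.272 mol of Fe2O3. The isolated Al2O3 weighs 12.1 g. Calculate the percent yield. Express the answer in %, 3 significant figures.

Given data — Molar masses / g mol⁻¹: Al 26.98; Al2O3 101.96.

n(Al) = 10.30 / 26.98 = 0.3818 mol
n(Fe2O3) = 0.2720 mol
n/ν for Al = 0.3818/2 = 0.1909
n/ν for Fe2O3 = 0.2720/1 = 0.2720
Smallest n/ν is Al → limiting reagent.
theoretical n(Al2O3) = (1/2) × 0.3818 = 0.1909 mol → 19.46 g
% yield = 12.1 / 19.46 × 100 = 62.18 %

62.2 %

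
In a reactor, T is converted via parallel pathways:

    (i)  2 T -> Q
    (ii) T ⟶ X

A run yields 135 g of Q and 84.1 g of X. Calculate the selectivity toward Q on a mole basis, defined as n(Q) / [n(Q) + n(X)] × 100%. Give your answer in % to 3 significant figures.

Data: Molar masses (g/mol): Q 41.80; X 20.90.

44.5 %

n(Q) = 135 / 41.80 = 3.230 mol
n(X) = 84.1 / 20.90 = 4.024 mol
selectivity = 3.230/(3.230+4.024) × 100 = 44.53 %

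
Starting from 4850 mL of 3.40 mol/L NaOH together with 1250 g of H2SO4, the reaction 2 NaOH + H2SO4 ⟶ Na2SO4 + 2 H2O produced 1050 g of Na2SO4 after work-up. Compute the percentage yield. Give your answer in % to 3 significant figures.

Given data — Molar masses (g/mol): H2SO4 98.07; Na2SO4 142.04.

n(NaOH) = 3.40 × 4850/1000 = 16.49 mol
n(H2SO4) = 1250 / 98.07 = 12.75 mol
n/ν for NaOH = 16.49/2 = 8.245
n/ν for H2SO4 = 12.75/1 = 12.75
Smallest n/ν is NaOH → limiting reagent.
theoretical n(Na2SO4) = (1/2) × 16.49 = 8.245 mol → 1171 g
% yield = 1050 / 1171 × 100 = 89.67 %

89.7 %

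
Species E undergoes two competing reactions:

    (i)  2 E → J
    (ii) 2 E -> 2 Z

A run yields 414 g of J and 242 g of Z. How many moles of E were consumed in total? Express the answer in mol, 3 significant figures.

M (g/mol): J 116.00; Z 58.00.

n(J) = 414 / 116.00 = 3.569 mol
n(Z) = 242 / 58.00 = 4.172 mol
n(E) via (i) = (2/1)×3.569 = 7.138 mol
n(E) via (ii) = (2/2)×4.172 = 4.172 mol
total n(E) = 7.138 + 4.172 = 11.31 mol

11.3 mol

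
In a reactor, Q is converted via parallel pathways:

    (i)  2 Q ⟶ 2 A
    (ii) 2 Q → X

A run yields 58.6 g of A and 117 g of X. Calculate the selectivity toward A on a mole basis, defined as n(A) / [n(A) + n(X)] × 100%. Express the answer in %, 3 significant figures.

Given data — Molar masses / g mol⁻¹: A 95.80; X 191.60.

n(A) = 58.6 / 95.80 = 0.6117 mol
n(X) = 117 / 191.60 = 0.6106 mol
selectivity = 0.6117/(0.6117+0.6106) × 100 = 50.04 %

50.0 %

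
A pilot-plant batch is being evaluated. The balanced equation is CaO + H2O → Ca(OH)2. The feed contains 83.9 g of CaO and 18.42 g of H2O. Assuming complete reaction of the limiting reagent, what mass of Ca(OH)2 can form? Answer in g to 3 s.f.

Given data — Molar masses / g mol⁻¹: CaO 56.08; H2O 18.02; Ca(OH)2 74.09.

75.7 g

n(CaO) = 83.90 / 56.08 = 1.496 mol
n(H2O) = 18.42 / 18.02 = 1.022 mol
n/ν for CaO = 1.496/1 = 1.496
n/ν for H2O = 1.022/1 = 1.022
Smallest n/ν is H2O → limiting reagent.
n(Ca(OH)2) = (1/1) × 1.022 = 1.022 mol
mass = 1.022 × 74.09 = 75.72 g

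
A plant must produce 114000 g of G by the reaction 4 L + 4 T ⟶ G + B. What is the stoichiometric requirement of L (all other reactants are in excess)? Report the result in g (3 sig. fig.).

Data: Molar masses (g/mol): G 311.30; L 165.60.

243000 g

n(G) = 114000 / 311.30 = 366.2 mol
n(L) = (4/1) × 366.2 = 1465 mol
mass = 1465 × 165.60 = 242600 g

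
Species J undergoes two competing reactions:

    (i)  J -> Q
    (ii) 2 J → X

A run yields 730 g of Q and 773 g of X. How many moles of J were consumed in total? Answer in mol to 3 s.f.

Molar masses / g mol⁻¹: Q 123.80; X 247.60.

n(Q) = 730 / 123.80 = 5.897 mol
n(X) = 773 / 247.60 = 3.122 mol
n(J) via (i) = (1/1)×5.897 = 5.897 mol
n(J) via (ii) = (2/1)×3.122 = 6.244 mol
total n(J) = 5.897 + 6.244 = 12.14 mol

12.1 mol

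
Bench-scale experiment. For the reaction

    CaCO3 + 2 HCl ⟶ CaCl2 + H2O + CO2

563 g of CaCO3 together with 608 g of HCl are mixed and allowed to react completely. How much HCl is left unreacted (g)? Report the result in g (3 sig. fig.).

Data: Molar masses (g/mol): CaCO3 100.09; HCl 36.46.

198 g

n(CaCO3) = 563.0 / 100.09 = 5.625 mol
n(HCl) = 608.0 / 36.46 = 16.68 mol
n/ν for CaCO3 = 5.625/1 = 5.625
n/ν for HCl = 16.68/2 = 8.340
Smallest n/ν is CaCO3 → limiting reagent.
HCl consumed = (2/1) × 5.625 = 11.25 mol
HCl remaining = 16.68 − 11.25 = 5.430 mol
mass = 5.430 × 36.46 = 198.0 g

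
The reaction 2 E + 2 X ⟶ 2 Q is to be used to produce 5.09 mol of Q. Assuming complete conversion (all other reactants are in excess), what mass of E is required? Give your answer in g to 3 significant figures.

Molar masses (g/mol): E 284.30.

n(Q) = 5.090 mol
n(E) = (2/2) × 5.090 = 5.090 mol
mass = 5.090 × 284.30 = 1447 g

1450 g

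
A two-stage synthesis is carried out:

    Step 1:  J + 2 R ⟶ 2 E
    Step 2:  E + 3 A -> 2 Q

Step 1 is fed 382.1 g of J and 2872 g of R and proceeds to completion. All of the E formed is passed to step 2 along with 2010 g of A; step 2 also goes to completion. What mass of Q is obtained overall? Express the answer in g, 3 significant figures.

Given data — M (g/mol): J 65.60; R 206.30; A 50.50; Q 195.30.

4550 g

Step 1:
n(J) = 382.1 / 65.60 = 5.825 mol
n(R) = 2872 / 206.30 = 13.92 mol
n/ν for J = 5.825/1 = 5.825
n/ν for R = 13.92/2 = 6.960
Smallest n/ν is J → limiting reagent.
n(E) produced = (2/1) × 5.825 = 11.65 mol
Step 2:
n(E) available = 11.65 mol
n(A) = 2010 / 50.50 = 39.80 mol
n/ν for E = 11.65/1 = 11.65
n/ν for A = 39.80/3 = 13.27
Smallest n/ν is E → limiting reagent.
n(Q) = (2/1) × 11.65 = 23.30 mol
mass = 23.30 × 195.30 = 4550 g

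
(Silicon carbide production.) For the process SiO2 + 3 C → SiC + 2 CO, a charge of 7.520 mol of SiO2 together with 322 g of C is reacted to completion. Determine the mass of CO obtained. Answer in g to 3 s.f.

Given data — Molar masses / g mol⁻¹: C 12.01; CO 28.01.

n(SiO2) = 7.520 mol
n(C) = 322.0 / 12.01 = 26.81 mol
n/ν for SiO2 = 7.520/1 = 7.520
n/ν for C = 26.81/3 = 8.937
Smallest n/ν is SiO2 → limiting reagent.
n(CO) = (2/1) × 7.520 = 15.04 mol
mass = 15.04 × 28.01 = 421.3 g

421 g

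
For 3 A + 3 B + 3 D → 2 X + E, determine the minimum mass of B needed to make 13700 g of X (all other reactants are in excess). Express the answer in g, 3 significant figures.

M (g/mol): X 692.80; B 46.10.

n(X) = 13700 / 692.80 = 19.77 mol
n(B) = (3/2) × 19.77 = 29.66 mol
mass = 29.66 × 46.10 = 1367 g

1370 g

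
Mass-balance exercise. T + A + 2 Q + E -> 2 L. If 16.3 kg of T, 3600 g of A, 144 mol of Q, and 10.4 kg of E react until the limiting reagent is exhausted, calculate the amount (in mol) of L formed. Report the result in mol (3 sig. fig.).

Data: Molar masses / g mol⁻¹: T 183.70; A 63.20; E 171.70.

n(T) = 16.30×1000 / 183.70 = 88.73 mol
n(A) = 3600 / 63.20 = 56.96 mol
n(Q) = 144.0 mol
n(E) = 10.40×1000 / 171.70 = 60.57 mol
n/ν → T: 88.73, A: 56.96, Q: 72.00, E: 60.57; A is limiting.
n(L) = (2/1) × 56.96 = 113.9 mol

114 mol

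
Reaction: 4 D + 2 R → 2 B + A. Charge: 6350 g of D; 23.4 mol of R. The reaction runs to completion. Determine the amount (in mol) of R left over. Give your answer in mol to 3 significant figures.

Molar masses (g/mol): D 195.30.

7.14 mol

n(D) = 6350 / 195.30 = 32.51 mol
n(R) = 23.40 mol
n/ν for D = 32.51/4 = 8.128
n/ν for R = 23.40/2 = 11.70
Smallest n/ν is D → limiting reagent.
R consumed = (2/4) × 32.51 = 16.26 mol
R remaining = 23.40 − 16.26 = 7.140 mol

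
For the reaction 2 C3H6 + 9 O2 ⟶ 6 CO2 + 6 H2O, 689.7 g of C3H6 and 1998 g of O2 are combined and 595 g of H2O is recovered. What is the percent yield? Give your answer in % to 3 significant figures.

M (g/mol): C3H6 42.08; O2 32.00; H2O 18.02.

79.3 %

n(C3H6) = 689.7 / 42.08 = 16.39 mol
n(O2) = 1998 / 32.00 = 62.44 mol
n/ν for C3H6 = 16.39/2 = 8.195
n/ν for O2 = 62.44/9 = 6.938
Smallest n/ν is O2 → limiting reagent.
theoretical n(H2O) = (6/9) × 62.44 = 41.63 mol → 750.2 g
% yield = 595 / 750.2 × 100 = 79.31 %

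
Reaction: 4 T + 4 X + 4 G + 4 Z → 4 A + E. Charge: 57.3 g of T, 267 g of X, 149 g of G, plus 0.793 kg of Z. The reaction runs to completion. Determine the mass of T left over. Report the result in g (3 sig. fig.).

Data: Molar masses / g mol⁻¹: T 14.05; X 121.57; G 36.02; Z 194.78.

n(T) = 57.30 / 14.05 = 4.078 mol
n(X) = 267.0 / 121.57 = 2.196 mol
n(G) = 149.0 / 36.02 = 4.137 mol
n(Z) = 0.7930×1000 / 194.78 = 4.071 mol
n/ν for T = 4.078/4 = 1.020
n/ν for X = 2.196/4 = 0.5490
n/ν for G = 4.137/4 = 1.034
n/ν for Z = 4.071/4 = 1.018
Smallest n/ν is X → limiting reagent.
T consumed = (4/4) × 2.196 = 2.196 mol
T remaining = 4.078 − 2.196 = 1.882 mol
mass = 1.882 × 14.05 = 26.44 g

26.4 g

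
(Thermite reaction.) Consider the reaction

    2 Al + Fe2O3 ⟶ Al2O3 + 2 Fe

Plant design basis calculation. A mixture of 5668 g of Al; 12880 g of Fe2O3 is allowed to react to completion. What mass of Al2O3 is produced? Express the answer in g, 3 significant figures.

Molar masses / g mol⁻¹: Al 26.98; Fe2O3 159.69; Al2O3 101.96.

8220 g

n(Al) = 5668 / 26.98 = 210.1 mol
n(Fe2O3) = 12880 / 159.69 = 80.66 mol
n/ν → Al: 105.1, Fe2O3: 80.66; Fe2O3 is limiting.
n(Al2O3) = (1/1) × 80.66 = 80.66 mol
mass = 80.66 × 101.96 = 8224 g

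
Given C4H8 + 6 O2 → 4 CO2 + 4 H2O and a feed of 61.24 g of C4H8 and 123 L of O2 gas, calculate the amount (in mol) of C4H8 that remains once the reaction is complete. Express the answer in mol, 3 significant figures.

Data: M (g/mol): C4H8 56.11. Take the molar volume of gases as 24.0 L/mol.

0.237 mol

n(C4H8) = 61.24 / 56.11 = 1.091 mol
n(O2) = 123.0 / 24.0 = 5.125 mol
n/ν for C4H8 = 1.091/1 = 1.091
n/ν for O2 = 5.125/6 = 0.8542
Smallest n/ν is O2 → limiting reagent.
C4H8 consumed = (1/6) × 5.125 = 0.8542 mol
C4H8 remaining = 1.091 − 0.8542 = 0.2368 mol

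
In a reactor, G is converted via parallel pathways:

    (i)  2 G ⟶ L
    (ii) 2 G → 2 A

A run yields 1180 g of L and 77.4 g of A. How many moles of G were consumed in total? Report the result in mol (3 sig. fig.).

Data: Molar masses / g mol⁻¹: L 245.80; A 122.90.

10.2 mol

n(L) = 1180 / 245.80 = 4.801 mol
n(A) = 77.4 / 122.90 = 0.6298 mol
n(G) via (i) = (2/1)×4.801 = 9.602 mol
n(G) via (ii) = (2/2)×0.6298 = 0.6298 mol
total n(G) = 9.602 + 0.6298 = 10.23 mol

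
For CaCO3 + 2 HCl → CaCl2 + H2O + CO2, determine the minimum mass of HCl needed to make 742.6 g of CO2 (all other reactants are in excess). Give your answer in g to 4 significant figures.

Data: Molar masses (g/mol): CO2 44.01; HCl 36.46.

n(CO2) = 742.6 / 44.01 = 16.87 mol
n(HCl) = (2/1) × 16.87 = 33.74 mol
mass = 33.74 × 36.46 = 1230 g

1230 g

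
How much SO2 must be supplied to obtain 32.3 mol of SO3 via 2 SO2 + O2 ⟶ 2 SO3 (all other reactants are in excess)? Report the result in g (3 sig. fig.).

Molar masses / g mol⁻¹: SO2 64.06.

2070 g

n(SO3) = 32.30 mol
n(SO2) = (2/2) × 32.30 = 32.30 mol
mass = 32.30 × 64.06 = 2069 g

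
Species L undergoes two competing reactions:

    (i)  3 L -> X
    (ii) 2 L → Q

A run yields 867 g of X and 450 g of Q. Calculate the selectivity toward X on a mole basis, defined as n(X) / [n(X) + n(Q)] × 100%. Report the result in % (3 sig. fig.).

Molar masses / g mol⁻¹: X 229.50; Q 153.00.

n(X) = 867 / 229.50 = 3.778 mol
n(Q) = 450 / 153.00 = 2.941 mol
selectivity = 3.778/(3.778+2.941) × 100 = 56.23 %

56.2 %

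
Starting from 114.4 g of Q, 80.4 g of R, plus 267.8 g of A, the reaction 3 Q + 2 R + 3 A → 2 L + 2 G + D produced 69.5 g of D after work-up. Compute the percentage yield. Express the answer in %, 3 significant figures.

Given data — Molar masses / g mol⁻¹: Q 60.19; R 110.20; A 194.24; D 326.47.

58.4 %

n(Q) = 114.4 / 60.19 = 1.901 mol
n(R) = 80.40 / 110.20 = 0.7296 mol
n(A) = 267.8 / 194.24 = 1.379 mol
n/ν for Q = 1.901/3 = 0.6337
n/ν for R = 0.7296/2 = 0.3648
n/ν for A = 1.379/3 = 0.4597
Smallest n/ν is R → limiting reagent.
theoretical n(D) = (1/2) × 0.7296 = 0.3648 mol → 119.1 g
% yield = 69.5 / 119.1 × 100 = 58.35 %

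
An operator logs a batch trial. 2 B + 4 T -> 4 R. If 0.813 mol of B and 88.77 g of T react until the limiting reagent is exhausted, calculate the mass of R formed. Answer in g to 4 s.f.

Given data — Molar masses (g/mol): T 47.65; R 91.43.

148.7 g

n(B) = 0.8130 mol
n(T) = 88.77 / 47.65 = 1.863 mol
n/ν for B = 0.8130/2 = 0.4065
n/ν for T = 1.863/4 = 0.4658
Smallest n/ν is B → limiting reagent.
n(R) = (4/2) × 0.8130 = 1.626 mol
mass = 1.626 × 91.43 = 148.7 g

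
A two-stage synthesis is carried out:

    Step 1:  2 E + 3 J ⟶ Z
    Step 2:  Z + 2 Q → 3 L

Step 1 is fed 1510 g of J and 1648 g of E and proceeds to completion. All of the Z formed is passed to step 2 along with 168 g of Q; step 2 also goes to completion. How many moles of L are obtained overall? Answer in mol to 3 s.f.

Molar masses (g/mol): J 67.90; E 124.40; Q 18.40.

13.7 mol

Step 1:
n(J) = 1510 / 67.90 = 22.24 mol
n(E) = 1648 / 124.40 = 13.25 mol
n/ν → J: 7.413, E: 6.625; E is limiting.
n(Z) produced = (1/2) × 13.25 = 6.625 mol
Step 2:
n(Z) available = 6.625 mol
n(Q) = 168.0 / 18.40 = 9.130 mol
n/ν → Z: 6.625, Q: 4.565; Q is limiting.
n(L) = (3/2) × 9.130 = 13.70 mol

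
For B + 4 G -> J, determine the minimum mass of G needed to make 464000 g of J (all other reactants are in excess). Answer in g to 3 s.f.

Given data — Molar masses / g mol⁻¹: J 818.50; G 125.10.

n(J) = 464000 / 818.50 = 566.9 mol
n(G) = (4/1) × 566.9 = 2268 mol
mass = 2268 × 125.10 = 283700 g

284000 g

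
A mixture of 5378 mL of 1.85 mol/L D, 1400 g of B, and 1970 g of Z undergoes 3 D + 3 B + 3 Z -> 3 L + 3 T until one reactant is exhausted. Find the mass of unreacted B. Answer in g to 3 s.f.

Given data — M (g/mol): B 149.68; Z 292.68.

n(D) = 1.85 × 5378/1000 = 9.949 mol
n(B) = 1400 / 149.68 = 9.353 mol
n(Z) = 1970 / 292.68 = 6.731 mol
n/ν for D = 9.949/3 = 3.316
n/ν for B = 9.353/3 = 3.118
n/ν for Z = 6.731/3 = 2.244
Smallest n/ν is Z → limiting reagent.
B consumed = (3/3) × 6.731 = 6.731 mol
B remaining = 9.353 − 6.731 = 2.622 mol
mass = 2.622 × 149.68 = 392.5 g

393 g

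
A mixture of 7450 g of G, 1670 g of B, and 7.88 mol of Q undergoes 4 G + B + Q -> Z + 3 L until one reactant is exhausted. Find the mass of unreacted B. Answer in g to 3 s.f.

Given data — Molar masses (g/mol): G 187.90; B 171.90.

n(G) = 7450 / 187.90 = 39.65 mol
n(B) = 1670 / 171.90 = 9.715 mol
n(Q) = 7.880 mol
n/ν for G = 39.65/4 = 9.913
n/ν for B = 9.715/1 = 9.715
n/ν for Q = 7.880/1 = 7.880
Smallest n/ν is Q → limiting reagent.
B consumed = (1/1) × 7.880 = 7.880 mol
B remaining = 9.715 − 7.880 = 1.835 mol
mass = 1.835 × 171.90 = 315.4 g

315 g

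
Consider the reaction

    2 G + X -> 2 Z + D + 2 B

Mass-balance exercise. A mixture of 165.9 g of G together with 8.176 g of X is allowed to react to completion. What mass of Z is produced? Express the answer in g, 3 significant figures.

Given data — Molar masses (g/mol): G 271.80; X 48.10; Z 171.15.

n(G) = 165.9 / 271.80 = 0.6104 mol
n(X) = 8.176 / 48.10 = 0.1700 mol
n/ν for G = 0.6104/2 = 0.3052
n/ν for X = 0.1700/1 = 0.1700
Smallest n/ν is X → limiting reagent.
n(Z) = (2/1) × 0.1700 = 0.3400 mol
mass = 0.3400 × 171.15 = 58.19 g

58.2 g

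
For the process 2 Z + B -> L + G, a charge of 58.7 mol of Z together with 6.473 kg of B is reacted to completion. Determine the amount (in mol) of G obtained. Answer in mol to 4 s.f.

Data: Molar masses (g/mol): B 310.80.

n(Z) = 58.70 mol
n(B) = 6.473×1000 / 310.80 = 20.83 mol
n/ν for Z = 58.70/2 = 29.35
n/ν for B = 20.83/1 = 20.83
Smallest n/ν is B → limiting reagent.
n(G) = (1/1) × 20.83 = 20.83 mol

20.83 mol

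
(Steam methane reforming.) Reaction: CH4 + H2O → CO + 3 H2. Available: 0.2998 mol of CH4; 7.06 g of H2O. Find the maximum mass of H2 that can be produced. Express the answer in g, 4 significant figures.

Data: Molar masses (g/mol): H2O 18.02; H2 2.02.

1.817 g

n(CH4) = 0.2998 mol
n(H2O) = 7.060 / 18.02 = 0.3918 mol
n/ν → CH4: 0.2998, H2O: 0.3918; CH4 is limiting.
n(H2) = (3/1) × 0.2998 = 0.8994 mol
mass = 0.8994 × 2.02 = 1.817 g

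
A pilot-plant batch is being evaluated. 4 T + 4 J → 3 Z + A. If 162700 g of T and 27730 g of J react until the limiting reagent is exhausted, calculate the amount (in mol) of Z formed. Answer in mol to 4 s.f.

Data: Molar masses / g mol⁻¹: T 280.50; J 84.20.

247.0 mol

n(T) = 162700 / 280.50 = 580.0 mol
n(J) = 27730 / 84.20 = 329.3 mol
n/ν → T: 145.0, J: 82.33; J is limiting.
n(Z) = (3/4) × 329.3 = 247.0 mol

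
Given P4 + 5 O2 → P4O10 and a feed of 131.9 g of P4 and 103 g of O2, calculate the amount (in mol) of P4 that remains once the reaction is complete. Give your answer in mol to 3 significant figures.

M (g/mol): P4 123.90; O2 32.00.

0.421 mol

n(P4) = 131.9 / 123.90 = 1.065 mol
n(O2) = 103.0 / 32.00 = 3.219 mol
n/ν for P4 = 1.065/1 = 1.065
n/ν for O2 = 3.219/5 = 0.6438
Smallest n/ν is O2 → limiting reagent.
P4 consumed = (1/5) × 3.219 = 0.6438 mol
P4 remaining = 1.065 − 0.6438 = 0.4212 mol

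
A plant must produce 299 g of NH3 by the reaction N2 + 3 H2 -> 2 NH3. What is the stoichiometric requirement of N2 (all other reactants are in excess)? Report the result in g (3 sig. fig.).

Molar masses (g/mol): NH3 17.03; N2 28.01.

246 g

n(NH3) = 299 / 17.03 = 17.56 mol
n(N2) = (1/2) × 17.56 = 8.780 mol
mass = 8.780 × 28.01 = 245.9 g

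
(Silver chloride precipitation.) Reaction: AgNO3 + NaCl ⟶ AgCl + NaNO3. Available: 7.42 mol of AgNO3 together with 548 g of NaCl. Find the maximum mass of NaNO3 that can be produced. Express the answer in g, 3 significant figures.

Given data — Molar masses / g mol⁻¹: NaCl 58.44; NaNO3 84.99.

631 g

n(AgNO3) = 7.420 mol
n(NaCl) = 548.0 / 58.44 = 9.377 mol
n/ν → AgNO3: 7.420, NaCl: 9.377; AgNO3 is limiting.
n(NaNO3) = (1/1) × 7.420 = 7.420 mol
mass = 7.420 × 84.99 = 630.6 g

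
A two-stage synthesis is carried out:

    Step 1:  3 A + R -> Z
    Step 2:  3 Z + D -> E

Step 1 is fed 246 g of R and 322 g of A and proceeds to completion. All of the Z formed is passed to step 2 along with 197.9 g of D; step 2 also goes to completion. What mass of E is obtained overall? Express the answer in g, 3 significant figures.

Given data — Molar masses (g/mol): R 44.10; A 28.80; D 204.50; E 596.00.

577 g

Step 1:
n(R) = 246.0 / 44.10 = 5.578 mol
n(A) = 322.0 / 28.80 = 11.18 mol
n/ν for R = 5.578/1 = 5.578
n/ν for A = 11.18/3 = 3.727
Smallest n/ν is A → limiting reagent.
n(Z) produced = (1/3) × 11.18 = 3.727 mol
Step 2:
n(Z) available = 3.727 mol
n(D) = 197.9 / 204.50 = 0.9677 mol
n/ν for Z = 3.727/3 = 1.242
n/ν for D = 0.9677/1 = 0.9677
Smallest n/ν is D → limiting reagent.
n(E) = (1/1) × 0.9677 = 0.9677 mol
mass = 0.9677 × 596.00 = 576.7 g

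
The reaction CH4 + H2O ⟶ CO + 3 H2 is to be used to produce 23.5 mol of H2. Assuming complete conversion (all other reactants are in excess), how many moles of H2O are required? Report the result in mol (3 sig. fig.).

n(H2) = 23.50 mol
n(H2O) = (1/3) × 23.50 = 7.833 mol

7.83 mol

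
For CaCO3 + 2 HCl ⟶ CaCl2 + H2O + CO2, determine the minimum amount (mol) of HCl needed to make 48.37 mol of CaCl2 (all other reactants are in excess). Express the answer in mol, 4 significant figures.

n(CaCl2) = 48.37 mol
n(HCl) = (2/1) × 48.37 = 96.74 mol

96.74 mol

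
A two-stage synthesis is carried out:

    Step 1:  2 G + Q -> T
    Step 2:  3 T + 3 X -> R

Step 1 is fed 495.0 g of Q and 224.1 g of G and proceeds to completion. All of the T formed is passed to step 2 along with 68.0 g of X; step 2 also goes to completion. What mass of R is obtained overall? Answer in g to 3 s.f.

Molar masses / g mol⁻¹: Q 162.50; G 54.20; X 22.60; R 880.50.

607 g

Step 1:
n(Q) = 495.0 / 162.50 = 3.046 mol
n(G) = 224.1 / 54.20 = 4.135 mol
n/ν for Q = 3.046/1 = 3.046
n/ν for G = 4.135/2 = 2.068
Smallest n/ν is G → limiting reagent.
n(T) produced = (1/2) × 4.135 = 2.068 mol
Step 2:
n(T) available = 2.068 mol
n(X) = 68.00 / 22.60 = 3.009 mol
n/ν for T = 2.068/3 = 0.6893
n/ν for X = 3.009/3 = 1.003
Smallest n/ν is T → limiting reagent.
n(R) = (1/3) × 2.068 = 0.6893 mol
mass = 0.6893 × 880.50 = 606.9 g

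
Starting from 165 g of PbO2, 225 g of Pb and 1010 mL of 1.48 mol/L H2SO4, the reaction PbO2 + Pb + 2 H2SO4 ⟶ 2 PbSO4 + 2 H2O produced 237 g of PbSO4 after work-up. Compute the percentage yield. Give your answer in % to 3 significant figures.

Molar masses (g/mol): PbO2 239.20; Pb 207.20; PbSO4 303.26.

n(PbO2) = 165.0 / 239.20 = 0.6898 mol
n(Pb) = 225.0 / 207.20 = 1.086 mol
n(H2SO4) = 1.48 × 1010/1000 = 1.495 mol
n/ν for PbO2 = 0.6898/1 = 0.6898
n/ν for Pb = 1.086/1 = 1.086
n/ν for H2SO4 = 1.495/2 = 0.7475
Smallest n/ν is PbO2 → limiting reagent.
theoretical n(PbSO4) = (2/1) × 0.6898 = 1.380 mol → 418.5 g
% yield = 237 / 418.5 × 100 = 56.63 %

56.6 %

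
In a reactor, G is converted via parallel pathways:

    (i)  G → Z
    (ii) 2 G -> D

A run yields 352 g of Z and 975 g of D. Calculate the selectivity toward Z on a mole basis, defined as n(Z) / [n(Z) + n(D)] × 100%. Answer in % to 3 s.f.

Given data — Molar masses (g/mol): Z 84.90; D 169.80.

41.9 %

n(Z) = 352 / 84.90 = 4.146 mol
n(D) = 975 / 169.80 = 5.742 mol
selectivity = 4.146/(4.146+5.742) × 100 = 41.93 %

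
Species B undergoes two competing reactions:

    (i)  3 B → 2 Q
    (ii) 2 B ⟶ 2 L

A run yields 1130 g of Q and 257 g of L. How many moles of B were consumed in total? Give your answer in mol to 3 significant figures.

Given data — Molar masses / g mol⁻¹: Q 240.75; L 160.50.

8.64 mol

n(Q) = 1130 / 240.75 = 4.694 mol
n(L) = 257 / 160.50 = 1.601 mol
n(B) via (i) = (3/2)×4.694 = 7.041 mol
n(B) via (ii) = (2/2)×1.601 = 1.601 mol
total n(B) = 7.041 + 1.601 = 8.642 mol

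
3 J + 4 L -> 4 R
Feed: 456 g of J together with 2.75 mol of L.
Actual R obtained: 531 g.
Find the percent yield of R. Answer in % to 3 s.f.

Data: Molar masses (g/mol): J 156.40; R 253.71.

76.1 %

n(J) = 456.0 / 156.40 = 2.916 mol
n(L) = 2.750 mol
n/ν for J = 2.916/3 = 0.9720
n/ν for L = 2.750/4 = 0.6875
Smallest n/ν is L → limiting reagent.
theoretical n(R) = (4/4) × 2.750 = 2.750 mol → 697.7 g
% yield = 531 / 697.7 × 100 = 76.11 %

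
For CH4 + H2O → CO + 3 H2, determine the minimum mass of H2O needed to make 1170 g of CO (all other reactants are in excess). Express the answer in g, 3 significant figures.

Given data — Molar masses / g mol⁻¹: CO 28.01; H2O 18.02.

n(CO) = 1170 / 28.01 = 41.77 mol
n(H2O) = (1/1) × 41.77 = 41.77 mol
mass = 41.77 × 18.02 = 752.7 g

753 g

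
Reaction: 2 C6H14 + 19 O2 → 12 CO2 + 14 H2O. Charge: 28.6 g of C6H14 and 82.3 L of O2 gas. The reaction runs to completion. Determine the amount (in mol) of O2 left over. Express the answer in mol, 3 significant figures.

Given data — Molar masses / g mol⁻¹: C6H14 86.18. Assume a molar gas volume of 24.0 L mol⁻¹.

n(C6H14) = 28.60 / 86.18 = 0.3319 mol
n(O2) = 82.30 / 24.0 = 3.429 mol
n/ν for C6H14 = 0.3319/2 = 0.1660
n/ν for O2 = 3.429/19 = 0.1805
Smallest n/ν is C6H14 → limiting reagent.
O2 consumed = (19/2) × 0.3319 = 3.153 mol
O2 remaining = 3.429 − 3.153 = 0.2760 mol

0.276 mol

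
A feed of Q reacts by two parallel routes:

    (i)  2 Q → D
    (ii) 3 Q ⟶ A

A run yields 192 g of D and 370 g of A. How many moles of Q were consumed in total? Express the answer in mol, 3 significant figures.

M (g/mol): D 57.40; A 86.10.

19.6 mol

n(D) = 192 / 57.40 = 3.345 mol
n(A) = 370 / 86.10 = 4.297 mol
n(Q) via (i) = (2/1)×3.345 = 6.690 mol
n(Q) via (ii) = (3/1)×4.297 = 12.89 mol
total n(Q) = 6.690 + 12.89 = 19.58 mol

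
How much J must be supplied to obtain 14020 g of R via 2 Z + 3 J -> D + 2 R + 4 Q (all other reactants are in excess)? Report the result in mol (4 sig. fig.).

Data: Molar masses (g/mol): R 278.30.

75.57 mol

n(R) = 14020 / 278.30 = 50.38 mol
n(J) = (3/2) × 50.38 = 75.57 mol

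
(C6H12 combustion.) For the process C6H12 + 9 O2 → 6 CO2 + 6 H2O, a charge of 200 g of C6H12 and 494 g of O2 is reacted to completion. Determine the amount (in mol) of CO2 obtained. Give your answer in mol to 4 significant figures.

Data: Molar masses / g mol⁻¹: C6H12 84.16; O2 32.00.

10.29 mol

n(C6H12) = 200.0 / 84.16 = 2.376 mol
n(O2) = 494.0 / 32.00 = 15.44 mol
n/ν → C6H12: 2.376, O2: 1.716; O2 is limiting.
n(CO2) = (6/9) × 15.44 = 10.29 mol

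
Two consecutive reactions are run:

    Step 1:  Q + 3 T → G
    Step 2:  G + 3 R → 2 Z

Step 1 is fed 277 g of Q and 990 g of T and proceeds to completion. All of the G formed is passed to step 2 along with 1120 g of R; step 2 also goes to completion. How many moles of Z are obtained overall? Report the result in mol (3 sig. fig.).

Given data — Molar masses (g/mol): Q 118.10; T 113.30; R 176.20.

Step 1:
n(Q) = 277.0 / 118.10 = 2.345 mol
n(T) = 990.0 / 113.30 = 8.738 mol
n/ν for Q = 2.345/1 = 2.345
n/ν for T = 8.738/3 = 2.913
Smallest n/ν is Q → limiting reagent.
n(G) produced = (1/1) × 2.345 = 2.345 mol
Step 2:
n(G) available = 2.345 mol
n(R) = 1120 / 176.20 = 6.356 mol
n/ν for G = 2.345/1 = 2.345
n/ν for R = 6.356/3 = 2.119
Smallest n/ν is R → limiting reagent.
n(Z) = (2/3) × 6.356 = 4.237 mol

4.24 mol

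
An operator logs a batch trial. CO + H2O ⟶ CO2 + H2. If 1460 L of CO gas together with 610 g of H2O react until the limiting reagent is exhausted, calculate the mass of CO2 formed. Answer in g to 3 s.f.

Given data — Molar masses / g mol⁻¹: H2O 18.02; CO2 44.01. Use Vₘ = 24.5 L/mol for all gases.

1490 g

n(CO) = 1460 / 24.5 = 59.59 mol
n(H2O) = 610.0 / 18.02 = 33.85 mol
n/ν for CO = 59.59/1 = 59.59
n/ν for H2O = 33.85/1 = 33.85
Smallest n/ν is H2O → limiting reagent.
n(CO2) = (1/1) × 33.85 = 33.85 mol
mass = 33.85 × 44.01 = 1490 g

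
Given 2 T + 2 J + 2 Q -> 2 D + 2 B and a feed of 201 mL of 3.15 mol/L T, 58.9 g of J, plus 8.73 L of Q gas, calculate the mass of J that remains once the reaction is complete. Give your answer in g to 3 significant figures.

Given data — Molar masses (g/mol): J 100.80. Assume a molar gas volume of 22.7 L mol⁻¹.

20.1 g

n(T) = 3.15 × 201.0/1000 = 0.6332 mol
n(J) = 58.90 / 100.80 = 0.5843 mol
n(Q) = 8.730 / 22.7 = 0.3846 mol
n/ν → T: 0.3166, J: 0.2922, Q: 0.1923; Q is limiting.
J consumed = (2/2) × 0.3846 = 0.3846 mol
J remaining = 0.5843 − 0.3846 = 0.1997 mol
mass = 0.1997 × 100.80 = 20.13 g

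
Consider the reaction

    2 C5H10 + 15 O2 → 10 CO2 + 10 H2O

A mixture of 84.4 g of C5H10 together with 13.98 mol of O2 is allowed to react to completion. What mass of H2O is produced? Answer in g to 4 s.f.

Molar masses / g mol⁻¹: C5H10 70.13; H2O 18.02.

n(C5H10) = 84.40 / 70.13 = 1.203 mol
n(O2) = 13.98 mol
n/ν → C5H10: 0.6015, O2: 0.9320; C5H10 is limiting.
n(H2O) = (10/2) × 1.203 = 6.015 mol
mass = 6.015 × 18.02 = 108.4 g

108.4 g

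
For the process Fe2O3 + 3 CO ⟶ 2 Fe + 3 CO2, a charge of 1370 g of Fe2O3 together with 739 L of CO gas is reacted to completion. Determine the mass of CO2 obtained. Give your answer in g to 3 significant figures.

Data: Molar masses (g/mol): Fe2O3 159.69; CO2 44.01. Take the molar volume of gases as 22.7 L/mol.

1130 g

n(Fe2O3) = 1370 / 159.69 = 8.579 mol
n(CO) = 739.0 / 22.7 = 32.56 mol
n/ν → Fe2O3: 8.579, CO: 10.85; Fe2O3 is limiting.
n(CO2) = (3/1) × 8.579 = 25.74 mol
mass = 25.74 × 44.01 = 1133 g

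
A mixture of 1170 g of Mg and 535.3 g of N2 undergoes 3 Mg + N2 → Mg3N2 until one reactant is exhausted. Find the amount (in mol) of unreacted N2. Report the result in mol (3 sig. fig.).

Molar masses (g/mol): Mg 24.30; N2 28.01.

n(Mg) = 1170 / 24.30 = 48.15 mol
n(N2) = 535.3 / 28.01 = 19.11 mol
n/ν for Mg = 48.15/3 = 16.05
n/ν for N2 = 19.11/1 = 19.11
Smallest n/ν is Mg → limiting reagent.
N2 consumed = (1/3) × 48.15 = 16.05 mol
N2 remaining = 19.11 − 16.05 = 3.060 mol

3.06 mol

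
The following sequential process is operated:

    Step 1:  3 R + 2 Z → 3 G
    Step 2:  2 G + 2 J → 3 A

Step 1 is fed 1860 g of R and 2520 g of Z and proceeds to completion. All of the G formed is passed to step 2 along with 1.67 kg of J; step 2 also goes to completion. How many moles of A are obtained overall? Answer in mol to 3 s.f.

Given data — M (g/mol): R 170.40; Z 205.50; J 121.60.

Step 1:
n(R) = 1860 / 170.40 = 10.92 mol
n(Z) = 2520 / 205.50 = 12.26 mol
n/ν for R = 10.92/3 = 3.640
n/ν for Z = 12.26/2 = 6.130
Smallest n/ν is R → limiting reagent.
n(G) produced = (3/3) × 10.92 = 10.92 mol
Step 2:
n(G) available = 10.92 mol
n(J) = 1.670×1000 / 121.60 = 13.73 mol
n/ν for G = 10.92/2 = 5.460
n/ν for J = 13.73/2 = 6.865
Smallest n/ν is G → limiting reagent.
n(A) = (3/2) × 10.92 = 16.38 mol

16.4 mol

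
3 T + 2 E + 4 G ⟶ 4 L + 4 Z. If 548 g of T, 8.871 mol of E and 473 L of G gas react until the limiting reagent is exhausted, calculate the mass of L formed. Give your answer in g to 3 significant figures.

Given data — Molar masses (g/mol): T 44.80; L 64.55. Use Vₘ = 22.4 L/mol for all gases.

n(T) = 548.0 / 44.80 = 12.23 mol
n(E) = 8.871 mol
n(G) = 473.0 / 22.4 = 21.12 mol
n/ν for T = 12.23/3 = 4.077
n/ν for E = 8.871/2 = 4.436
n/ν for G = 21.12/4 = 5.280
Smallest n/ν is T → limiting reagent.
n(L) = (4/3) × 12.23 = 16.31 mol
mass = 16.31 × 64.55 = 1053 g

1050 g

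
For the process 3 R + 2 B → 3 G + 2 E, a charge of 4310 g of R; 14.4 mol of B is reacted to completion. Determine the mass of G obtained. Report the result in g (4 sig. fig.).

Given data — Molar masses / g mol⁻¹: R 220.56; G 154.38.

n(R) = 4310 / 220.56 = 19.54 mol
n(B) = 14.40 mol
n/ν → R: 6.513, B: 7.200; R is limiting.
n(G) = (3/3) × 19.54 = 19.54 mol
mass = 19.54 × 154.38 = 3017 g

3017 g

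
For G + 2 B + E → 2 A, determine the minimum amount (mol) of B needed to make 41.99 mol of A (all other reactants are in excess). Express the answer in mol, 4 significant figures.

41.99 mol

n(A) = 41.99 mol
n(B) = (2/2) × 41.99 = 41.99 mol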